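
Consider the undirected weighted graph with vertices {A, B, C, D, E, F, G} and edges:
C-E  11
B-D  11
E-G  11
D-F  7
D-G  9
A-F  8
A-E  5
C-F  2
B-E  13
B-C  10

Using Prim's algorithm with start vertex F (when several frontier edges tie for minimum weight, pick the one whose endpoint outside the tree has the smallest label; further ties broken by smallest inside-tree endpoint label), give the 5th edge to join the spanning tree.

Prim, starting at F.
Step 1: cheapest edge leaving the tree is C-F (2); add C.
Step 2: cheapest edge leaving the tree is D-F (7); add D.
Step 3: cheapest edge leaving the tree is A-F (8); add A.
Step 4: cheapest edge leaving the tree is A-E (5); add E.
Step 5: cheapest edge leaving the tree is D-G (9); add G.
Step 6: cheapest edge leaving the tree is B-C (10); add B.
The 5th edge added is D-G.

D-G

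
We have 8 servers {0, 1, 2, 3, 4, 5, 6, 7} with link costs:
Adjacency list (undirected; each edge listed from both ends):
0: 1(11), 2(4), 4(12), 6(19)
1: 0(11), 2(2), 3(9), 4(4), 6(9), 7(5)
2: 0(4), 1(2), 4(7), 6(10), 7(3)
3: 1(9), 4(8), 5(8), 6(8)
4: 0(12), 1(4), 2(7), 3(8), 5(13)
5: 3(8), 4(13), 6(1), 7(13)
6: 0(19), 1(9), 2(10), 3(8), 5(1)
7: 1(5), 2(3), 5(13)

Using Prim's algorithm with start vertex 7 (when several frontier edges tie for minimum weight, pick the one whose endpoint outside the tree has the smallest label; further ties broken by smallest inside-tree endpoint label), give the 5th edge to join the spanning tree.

Prim, starting at 7.
Step 1: cheapest edge leaving the tree is 2 7 (3); add 2.
Step 2: cheapest edge leaving the tree is 1 2 (2); add 1.
Step 3: cheapest edge leaving the tree is 0 2 (4); add 0.
Step 4: cheapest edge leaving the tree is 1 4 (4); add 4.
Step 5: cheapest edge leaving the tree is 3 4 (8); add 3.
Step 6: cheapest edge leaving the tree is 3 5 (8); add 5.
Step 7: cheapest edge leaving the tree is 5 6 (1); add 6.
The 5th edge added is 3 4.

3-4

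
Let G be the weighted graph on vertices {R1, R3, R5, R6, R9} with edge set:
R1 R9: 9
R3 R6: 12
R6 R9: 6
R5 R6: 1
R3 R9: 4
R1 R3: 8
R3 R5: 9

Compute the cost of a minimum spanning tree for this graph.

19

Kruskal's algorithm — process edges by increasing weight (ties by edge label):
R5 R6 (1): add. Components now {R3} {R5,R6} {R1} {R9}
R3 R9 (4): add. Components now {R3,R9} {R5,R6} {R1}
R6 R9 (6): add. Components now {R3,R5,R6,R9} {R1}
R1 R3 (8): add. Components now {R1,R3,R5,R6,R9}
MST edges: R5 R6, R3 R9, R6 R9, R1 R3; total weight 1+4+6+8 = 19.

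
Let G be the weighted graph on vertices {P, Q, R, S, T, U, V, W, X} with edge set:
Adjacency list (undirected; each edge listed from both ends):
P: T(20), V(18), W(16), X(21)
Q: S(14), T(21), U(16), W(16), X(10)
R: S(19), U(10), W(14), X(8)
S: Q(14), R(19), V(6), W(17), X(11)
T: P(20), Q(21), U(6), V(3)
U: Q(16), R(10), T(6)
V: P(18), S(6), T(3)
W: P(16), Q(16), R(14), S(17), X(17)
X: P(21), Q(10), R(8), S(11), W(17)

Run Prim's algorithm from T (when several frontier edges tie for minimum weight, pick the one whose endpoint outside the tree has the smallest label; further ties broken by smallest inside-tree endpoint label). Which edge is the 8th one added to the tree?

Grow the tree from T using Prim:
Step 1: cheapest edge leaving the tree is T–V (3); add V.
Step 2: cheapest edge leaving the tree is S–V (6); add S.
Step 3: cheapest edge leaving the tree is T–U (6); add U.
Step 4: cheapest edge leaving the tree is R–U (10); add R.
Step 5: cheapest edge leaving the tree is R–X (8); add X.
Step 6: cheapest edge leaving the tree is Q–X (10); add Q.
Step 7: cheapest edge leaving the tree is R–W (14); add W.
Step 8: cheapest edge leaving the tree is P–W (16); add P.
The 8th edge added is P–W.

P-W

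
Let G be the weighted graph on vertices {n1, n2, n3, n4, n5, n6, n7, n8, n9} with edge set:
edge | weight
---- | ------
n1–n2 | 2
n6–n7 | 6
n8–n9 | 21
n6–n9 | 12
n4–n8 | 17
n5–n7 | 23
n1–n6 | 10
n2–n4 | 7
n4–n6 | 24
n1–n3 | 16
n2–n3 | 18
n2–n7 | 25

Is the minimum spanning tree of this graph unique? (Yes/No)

Kruskal: consider edges lightest-first.
n1–n2 (2): add — endpoints in different components.
n6–n7 (6): add — endpoints in different components.
n2–n4 (7): add — endpoints in different components.
n1–n6 (10): add — endpoints in different components.
n6–n9 (12): add — endpoints in different components.
n1–n3 (16): add — endpoints in different components.
n4–n8 (17): add — endpoints in different components.
n2–n3 (18): skip — n3 and n2 already connected.
n8–n9 (21): skip — n9 and n8 already connected.
n5–n7 (23): add — endpoints in different components.
Every non-tree edge has weight strictly greater than the heaviest edge on the tree path between its endpoints, so the MST is unique.

Yes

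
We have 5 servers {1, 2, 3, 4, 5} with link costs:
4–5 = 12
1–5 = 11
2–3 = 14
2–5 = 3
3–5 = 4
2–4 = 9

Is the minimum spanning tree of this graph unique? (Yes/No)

Kruskal: consider edges lightest-first.
2–5 (3): add. Components now {1} {2,5} {3} {4}
3–5 (4): add. Components now {1} {2,3,5} {4}
2–4 (9): add. Components now {1} {2,3,4,5}
1–5 (11): add. Components now {1,2,3,4,5}
Every non-tree edge has weight strictly greater than the heaviest edge on the tree path between its endpoints, so the MST is unique.

Yes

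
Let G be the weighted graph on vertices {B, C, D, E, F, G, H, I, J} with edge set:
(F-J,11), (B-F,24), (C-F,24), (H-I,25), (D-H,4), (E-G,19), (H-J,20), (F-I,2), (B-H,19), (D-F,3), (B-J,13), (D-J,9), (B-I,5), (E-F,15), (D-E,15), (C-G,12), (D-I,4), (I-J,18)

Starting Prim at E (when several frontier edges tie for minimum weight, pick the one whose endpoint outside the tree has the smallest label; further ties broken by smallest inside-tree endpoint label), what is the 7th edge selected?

Grow the tree from E using Prim:
Step 1: cheapest edge leaving the tree is D-E (15); add D.
Step 2: cheapest edge leaving the tree is D-F (3); add F.
Step 3: cheapest edge leaving the tree is F-I (2); add I.
Step 4: cheapest edge leaving the tree is D-H (4); add H.
Step 5: cheapest edge leaving the tree is B-I (5); add B.
Step 6: cheapest edge leaving the tree is D-J (9); add J.
Step 7: cheapest edge leaving the tree is E-G (19); add G.
Step 8: cheapest edge leaving the tree is C-G (12); add C.
The 7th edge added is E-G.

E-G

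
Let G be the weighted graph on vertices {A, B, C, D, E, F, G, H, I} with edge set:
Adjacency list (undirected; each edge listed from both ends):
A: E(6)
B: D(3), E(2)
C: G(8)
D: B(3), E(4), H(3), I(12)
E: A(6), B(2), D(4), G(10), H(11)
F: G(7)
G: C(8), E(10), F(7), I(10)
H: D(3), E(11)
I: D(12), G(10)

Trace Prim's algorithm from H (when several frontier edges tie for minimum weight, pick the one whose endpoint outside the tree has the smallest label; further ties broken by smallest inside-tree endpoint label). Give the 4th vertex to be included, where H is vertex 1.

Prim, starting at H.
Step 1: frontier [D H 3, E H 11] → take D H (3); add D.
Step 2: frontier [B D 3, D E 4, D I 12, E H 11] → take B D (3); add B.
Step 3: frontier [B E 2, D E 4, D I 12, E H 11] → take B E (2); add E.
Step 4: frontier [D I 12, A E 6, E G 10] → take A E (6); add A.
Step 5: frontier [D I 12, E G 10] → take E G (10); add G.
Step 6: frontier [D I 12, F G 7, C G 8, G I 10] → take F G (7); add F.
Step 7: frontier [D I 12, C G 8, G I 10] → take C G (8); add C.
Step 8: frontier [D I 12, G I 10] → take G I (10); add I.
Vertex order: H, D, B, E, A, G, F, C, I. The 4th vertex is E.

E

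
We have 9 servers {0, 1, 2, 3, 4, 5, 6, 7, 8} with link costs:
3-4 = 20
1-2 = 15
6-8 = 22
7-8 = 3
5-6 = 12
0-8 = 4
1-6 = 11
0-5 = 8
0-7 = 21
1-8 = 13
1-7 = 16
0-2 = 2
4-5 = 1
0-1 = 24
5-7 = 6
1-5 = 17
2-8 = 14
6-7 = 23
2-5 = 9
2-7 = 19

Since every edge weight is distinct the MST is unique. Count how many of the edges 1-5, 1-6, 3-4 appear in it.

2

Kruskal: consider edges lightest-first.
4-5 (1): add — endpoints in different components.
0-2 (2): add — endpoints in different components.
7-8 (3): add — endpoints in different components.
0-8 (4): add — endpoints in different components.
5-7 (6): add — endpoints in different components.
0-5 (8): skip — 0 and 5 already connected.
2-5 (9): skip — 2 and 5 already connected.
1-6 (11): add — endpoints in different components.
5-6 (12): add — endpoints in different components.
1-8 (13): skip — 1 and 8 already connected.
2-8 (14): skip — 2 and 8 already connected.
1-2 (15): skip — 1 and 2 already connected.
1-7 (16): skip — 1 and 7 already connected.
1-5 (17): skip — 1 and 5 already connected.
2-7 (19): skip — 2 and 7 already connected.
3-4 (20): add — endpoints in different components.
MST edge set: {4-5, 0-2, 7-8, 0-8, 5-7, 1-6, 5-6, 3-4}.
Of the listed edges, {1-6, 3-4} are in the MST → 2.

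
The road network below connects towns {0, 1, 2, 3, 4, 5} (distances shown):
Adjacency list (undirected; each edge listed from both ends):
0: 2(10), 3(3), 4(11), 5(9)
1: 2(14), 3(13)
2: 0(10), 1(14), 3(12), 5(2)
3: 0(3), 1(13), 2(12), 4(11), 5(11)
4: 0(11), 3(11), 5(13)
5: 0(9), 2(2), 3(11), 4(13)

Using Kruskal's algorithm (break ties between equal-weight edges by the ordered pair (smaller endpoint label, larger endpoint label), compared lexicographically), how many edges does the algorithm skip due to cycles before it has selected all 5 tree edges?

Sort edges by weight, then run Kruskal:
2 5 (2): add — endpoints in different components.
0 3 (3): add — endpoints in different components.
0 5 (9): add — endpoints in different components.
0 2 (10): skip — 0 and 2 already connected.
0 4 (11): add — endpoints in different components.
3 4 (11): skip — 3 and 4 already connected.
3 5 (11): skip — 3 and 5 already connected.
2 3 (12): skip — 2 and 3 already connected.
1 3 (13): add — endpoints in different components.
Edges rejected before the tree was complete: 4.

4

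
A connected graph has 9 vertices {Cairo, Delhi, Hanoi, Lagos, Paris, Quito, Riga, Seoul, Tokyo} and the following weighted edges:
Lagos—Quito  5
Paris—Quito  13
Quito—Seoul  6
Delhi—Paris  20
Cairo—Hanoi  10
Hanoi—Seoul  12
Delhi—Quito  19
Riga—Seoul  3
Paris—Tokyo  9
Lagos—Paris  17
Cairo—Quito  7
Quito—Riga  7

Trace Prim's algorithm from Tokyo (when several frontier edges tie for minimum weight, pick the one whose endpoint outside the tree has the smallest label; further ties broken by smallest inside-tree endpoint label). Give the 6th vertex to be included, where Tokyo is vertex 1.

Prim, starting at Tokyo.
Step 1: cheapest edge leaving the tree is Paris—Tokyo (9); add Paris.
Step 2: cheapest edge leaving the tree is Paris—Quito (13); add Quito.
Step 3: cheapest edge leaving the tree is Lagos—Quito (5); add Lagos.
Step 4: cheapest edge leaving the tree is Quito—Seoul (6); add Seoul.
Step 5: cheapest edge leaving the tree is Riga—Seoul (3); add Riga.
Step 6: cheapest edge leaving the tree is Cairo—Quito (7); add Cairo.
Step 7: cheapest edge leaving the tree is Cairo—Hanoi (10); add Hanoi.
Step 8: cheapest edge leaving the tree is Delhi—Quito (19); add Delhi.
Vertex order: Tokyo, Paris, Quito, Lagos, Seoul, Riga, Cairo, Hanoi, Delhi. The 6th vertex is Riga.

Riga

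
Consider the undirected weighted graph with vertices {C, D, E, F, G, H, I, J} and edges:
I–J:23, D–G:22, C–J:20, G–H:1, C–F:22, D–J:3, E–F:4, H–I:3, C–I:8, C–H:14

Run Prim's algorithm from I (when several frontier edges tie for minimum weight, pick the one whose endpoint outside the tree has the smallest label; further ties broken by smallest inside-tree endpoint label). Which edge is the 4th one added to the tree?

Prim's algorithm from I:
Step 1: cheapest edge leaving the tree is H–I (3); add H.
Step 2: cheapest edge leaving the tree is G–H (1); add G.
Step 3: cheapest edge leaving the tree is C–I (8); add C.
Step 4: cheapest edge leaving the tree is C–J (20); add J.
Step 5: cheapest edge leaving the tree is D–J (3); add D.
Step 6: cheapest edge leaving the tree is C–F (22); add F.
Step 7: cheapest edge leaving the tree is E–F (4); add E.
The 4th edge added is C–J.

C-J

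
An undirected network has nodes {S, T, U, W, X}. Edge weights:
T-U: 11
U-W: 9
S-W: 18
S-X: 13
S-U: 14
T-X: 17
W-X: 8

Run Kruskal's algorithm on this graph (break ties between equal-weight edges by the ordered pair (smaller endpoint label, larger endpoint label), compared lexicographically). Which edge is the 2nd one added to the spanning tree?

Kruskal: consider edges lightest-first.
W-X (8): add. Components now {W,X} {U} {T} {S}
U-W (9): add. Components now {U,W,X} {T} {S}
T-U (11): add. Components now {T,U,W,X} {S}
S-X (13): add. Components now {S,T,U,W,X}
The 2nd edge added is U-W.

U-W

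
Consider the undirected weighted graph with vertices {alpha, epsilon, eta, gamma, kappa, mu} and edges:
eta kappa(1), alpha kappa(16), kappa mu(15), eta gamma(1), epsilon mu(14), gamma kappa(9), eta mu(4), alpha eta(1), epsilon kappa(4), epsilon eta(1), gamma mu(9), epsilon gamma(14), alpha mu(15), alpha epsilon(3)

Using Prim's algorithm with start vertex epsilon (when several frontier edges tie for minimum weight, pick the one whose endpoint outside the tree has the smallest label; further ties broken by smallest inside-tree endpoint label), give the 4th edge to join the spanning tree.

Grow the tree from epsilon using Prim:
Step 1: cheapest edge leaving the tree is epsilon eta (1); add eta.
Step 2: cheapest edge leaving the tree is alpha eta (1); add alpha.
Step 3: cheapest edge leaving the tree is eta gamma (1); add gamma.
Step 4: cheapest edge leaving the tree is eta kappa (1); add kappa.
Step 5: cheapest edge leaving the tree is eta mu (4); add mu.
The 4th edge added is eta kappa.

eta-kappa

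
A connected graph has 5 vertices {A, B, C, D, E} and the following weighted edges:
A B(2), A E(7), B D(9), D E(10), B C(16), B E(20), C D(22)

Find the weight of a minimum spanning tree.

Kruskal: consider edges lightest-first.
A B (2): add. Components now {A,B} {C} {D} {E}
A E (7): add. Components now {A,B,E} {C} {D}
B D (9): add. Components now {A,B,D,E} {C}
D E (10): skip — D and E already connected.
B C (16): add. Components now {A,B,C,D,E}
MST edges: A B, A E, B D, B C; total weight 2+7+9+16 = 34.

34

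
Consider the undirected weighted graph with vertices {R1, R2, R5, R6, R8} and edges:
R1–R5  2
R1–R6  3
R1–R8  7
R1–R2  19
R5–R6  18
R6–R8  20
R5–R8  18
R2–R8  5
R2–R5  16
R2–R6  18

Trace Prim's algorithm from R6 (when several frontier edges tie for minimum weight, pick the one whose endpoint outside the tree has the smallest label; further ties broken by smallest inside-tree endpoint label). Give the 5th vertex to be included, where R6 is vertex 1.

Prim's algorithm from R6:
Step 1: frontier [R1–R6 3, R2–R6 18, R5–R6 18, R6–R8 20] → take R1–R6 (3); add R1.
Step 2: frontier [R1–R5 2, R1–R8 7, R1–R2 19, R2–R6 18, R5–R6 18, R6–R8 20] → take R1–R5 (2); add R5.
Step 3: frontier [R1–R8 7, R1–R2 19, R2–R5 16, R5–R8 18, R2–R6 18, R6–R8 20] → take R1–R8 (7); add R8.
Step 4: frontier [R1–R2 19, R2–R5 16, R2–R6 18, R2–R8 5] → take R2–R8 (5); add R2.
Vertex order: R6, R1, R5, R8, R2. The 5th vertex is R2.

R2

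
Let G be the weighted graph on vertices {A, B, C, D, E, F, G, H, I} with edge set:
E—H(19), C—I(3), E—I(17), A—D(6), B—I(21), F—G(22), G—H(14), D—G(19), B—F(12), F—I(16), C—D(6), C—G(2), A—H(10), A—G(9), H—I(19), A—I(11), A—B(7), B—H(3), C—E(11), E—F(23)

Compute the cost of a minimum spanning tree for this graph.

Prim, starting at D.
Step 1: cheapest edge leaving the tree is A—D (6); add A.
Step 2: cheapest edge leaving the tree is C—D (6); add C.
Step 3: cheapest edge leaving the tree is C—G (2); add G.
Step 4: cheapest edge leaving the tree is C—I (3); add I.
Step 5: cheapest edge leaving the tree is A—B (7); add B.
Step 6: cheapest edge leaving the tree is B—H (3); add H.
Step 7: cheapest edge leaving the tree is C—E (11); add E.
Step 8: cheapest edge leaving the tree is B—F (12); add F.
MST edges: A—D, C—D, C—G, C—I, A—B, B—H, C—E, B—F; total weight 6+6+2+3+7+3+11+12 = 50.

50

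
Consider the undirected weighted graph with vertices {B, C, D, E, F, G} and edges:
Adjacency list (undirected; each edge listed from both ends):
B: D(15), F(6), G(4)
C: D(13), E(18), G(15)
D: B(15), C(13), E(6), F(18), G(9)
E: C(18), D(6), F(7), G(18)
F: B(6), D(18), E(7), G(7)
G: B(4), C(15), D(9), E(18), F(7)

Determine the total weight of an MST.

36

Prim, starting at C.
Step 1: frontier [C-D 13, C-G 15, C-E 18] → take C-D (13); add D.
Step 2: frontier [C-G 15, C-E 18, D-E 6, D-G 9, B-D 15, D-F 18] → take D-E (6); add E.
Step 3: frontier [C-G 15, D-G 9, B-D 15, D-F 18, E-F 7, E-G 18] → take E-F (7); add F.
Step 4: frontier [C-G 15, D-G 9, B-D 15, E-G 18, B-F 6, F-G 7] → take B-F (6); add B.
Step 5: frontier [B-G 4, C-G 15, D-G 9, E-G 18, F-G 7] → take B-G (4); add G.
MST edges: C-D, D-E, E-F, B-F, B-G; total weight 13+6+7+6+4 = 36.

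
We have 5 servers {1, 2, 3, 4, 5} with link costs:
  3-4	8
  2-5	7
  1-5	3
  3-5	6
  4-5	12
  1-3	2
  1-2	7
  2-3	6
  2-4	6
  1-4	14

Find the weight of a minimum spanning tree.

Kruskal: consider edges lightest-first.
1-3 (2): add — endpoints in different components.
1-5 (3): add — endpoints in different components.
2-3 (6): add — endpoints in different components.
2-4 (6): add — endpoints in different components.
MST edges: 1-3, 1-5, 2-3, 2-4; total weight 2+3+6+6 = 17.

17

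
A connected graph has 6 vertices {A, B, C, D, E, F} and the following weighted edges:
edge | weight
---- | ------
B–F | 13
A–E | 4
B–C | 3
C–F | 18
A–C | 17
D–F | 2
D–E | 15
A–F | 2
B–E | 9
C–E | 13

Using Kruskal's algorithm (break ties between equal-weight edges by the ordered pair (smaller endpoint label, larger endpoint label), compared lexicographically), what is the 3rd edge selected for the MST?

B-C

Sort edges by weight, then run Kruskal:
A–F (2): add. Components now {A,F} {B} {C} {D} {E}
D–F (2): add. Components now {A,D,F} {B} {C} {E}
B–C (3): add. Components now {A,D,F} {B,C} {E}
A–E (4): add. Components now {A,D,E,F} {B,C}
B–E (9): add. Components now {A,B,C,D,E,F}
The 3rd edge added is B–C.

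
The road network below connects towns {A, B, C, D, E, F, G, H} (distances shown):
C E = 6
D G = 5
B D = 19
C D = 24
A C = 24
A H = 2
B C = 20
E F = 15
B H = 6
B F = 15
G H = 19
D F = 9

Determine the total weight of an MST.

Grow the tree from C using Prim:
Step 1: frontier [C E 6, B C 20, A C 24, C D 24] → take C E (6); add E.
Step 2: frontier [B C 20, A C 24, C D 24, E F 15] → take E F (15); add F.
Step 3: frontier [B C 20, A C 24, C D 24, D F 9, B F 15] → take D F (9); add D.
Step 4: frontier [B C 20, A C 24, D G 5, B D 19, B F 15] → take D G (5); add G.
Step 5: frontier [B C 20, A C 24, B D 19, B F 15, G H 19] → take B F (15); add B.
Step 6: frontier [B H 6, A C 24, G H 19] → take B H (6); add H.
Step 7: frontier [A C 24, A H 2] → take A H (2); add A.
MST edges: C E, E F, D F, D G, B F, B H, A H; total weight 6+15+9+5+15+6+2 = 58.

58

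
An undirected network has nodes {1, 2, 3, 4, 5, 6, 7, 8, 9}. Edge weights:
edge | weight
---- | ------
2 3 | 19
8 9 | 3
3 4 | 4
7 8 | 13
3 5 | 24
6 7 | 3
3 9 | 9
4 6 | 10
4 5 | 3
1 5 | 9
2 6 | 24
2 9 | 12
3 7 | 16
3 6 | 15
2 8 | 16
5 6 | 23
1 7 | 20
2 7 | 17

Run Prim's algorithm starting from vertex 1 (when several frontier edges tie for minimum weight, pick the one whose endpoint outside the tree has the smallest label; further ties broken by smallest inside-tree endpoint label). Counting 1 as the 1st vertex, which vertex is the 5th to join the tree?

Grow the tree from 1 using Prim:
Step 1: cheapest edge leaving the tree is 1 5 (9); add 5.
Step 2: cheapest edge leaving the tree is 4 5 (3); add 4.
Step 3: cheapest edge leaving the tree is 3 4 (4); add 3.
Step 4: cheapest edge leaving the tree is 3 9 (9); add 9.
Step 5: cheapest edge leaving the tree is 8 9 (3); add 8.
Step 6: cheapest edge leaving the tree is 4 6 (10); add 6.
Step 7: cheapest edge leaving the tree is 6 7 (3); add 7.
Step 8: cheapest edge leaving the tree is 2 9 (12); add 2.
Vertex order: 1, 5, 4, 3, 9, 8, 6, 7, 2. The 5th vertex is 9.

9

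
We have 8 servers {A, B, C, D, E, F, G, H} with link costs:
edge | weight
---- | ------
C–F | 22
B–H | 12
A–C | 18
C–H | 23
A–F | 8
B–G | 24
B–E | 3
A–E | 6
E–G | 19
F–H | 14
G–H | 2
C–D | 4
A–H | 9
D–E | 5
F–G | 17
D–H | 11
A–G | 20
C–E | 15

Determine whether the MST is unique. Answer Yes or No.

Yes

Sort edges by weight, then run Kruskal:
G–H (2): add — endpoints in different components.
B–E (3): add — endpoints in different components.
C–D (4): add — endpoints in different components.
D–E (5): add — endpoints in different components.
A–E (6): add — endpoints in different components.
A–F (8): add — endpoints in different components.
A–H (9): add — endpoints in different components.
Every non-tree edge has weight strictly greater than the heaviest edge on the tree path between its endpoints, so the MST is unique.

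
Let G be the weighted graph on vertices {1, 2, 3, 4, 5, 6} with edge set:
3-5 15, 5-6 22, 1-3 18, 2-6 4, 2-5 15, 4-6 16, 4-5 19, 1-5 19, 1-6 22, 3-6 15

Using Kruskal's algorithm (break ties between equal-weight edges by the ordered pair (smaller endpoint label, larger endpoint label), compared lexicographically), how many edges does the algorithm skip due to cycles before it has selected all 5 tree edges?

1

Sort edges by weight, then run Kruskal:
2-6 (4): add — endpoints in different components.
2-5 (15): add — endpoints in different components.
3-5 (15): add — endpoints in different components.
3-6 (15): skip — 3 and 6 already connected.
4-6 (16): add — endpoints in different components.
1-3 (18): add — endpoints in different components.
Edges rejected before the tree was complete: 1.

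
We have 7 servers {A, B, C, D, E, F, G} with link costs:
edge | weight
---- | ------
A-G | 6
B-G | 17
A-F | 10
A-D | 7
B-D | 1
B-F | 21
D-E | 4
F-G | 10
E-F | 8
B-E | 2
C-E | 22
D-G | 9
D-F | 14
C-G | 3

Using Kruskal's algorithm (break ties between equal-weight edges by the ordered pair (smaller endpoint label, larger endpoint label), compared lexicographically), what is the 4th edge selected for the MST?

Kruskal's algorithm — process edges by increasing weight (ties by edge label):
B-D (1): add. Components now {A} {B,D} {C} {E} {F} {G}
B-E (2): add. Components now {A} {B,D,E} {C} {F} {G}
C-G (3): add. Components now {A} {B,D,E} {C,G} {F}
D-E (4): skip — D and E already connected.
A-G (6): add. Components now {A,C,G} {B,D,E} {F}
A-D (7): add. Components now {A,B,C,D,E,G} {F}
E-F (8): add. Components now {A,B,C,D,E,F,G}
The 4th edge added is A-G.

A-G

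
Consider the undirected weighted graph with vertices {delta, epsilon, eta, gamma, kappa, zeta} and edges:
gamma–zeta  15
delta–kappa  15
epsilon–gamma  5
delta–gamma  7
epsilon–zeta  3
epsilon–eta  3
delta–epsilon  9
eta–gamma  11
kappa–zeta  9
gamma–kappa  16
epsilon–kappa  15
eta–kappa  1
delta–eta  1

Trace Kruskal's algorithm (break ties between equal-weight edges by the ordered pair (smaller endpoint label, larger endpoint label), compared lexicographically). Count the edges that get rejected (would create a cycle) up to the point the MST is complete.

0

Kruskal's algorithm — process edges by increasing weight (ties by edge label):
delta–eta (1): add. Components now {kappa} {delta,eta} {zeta} {gamma} {epsilon}
eta–kappa (1): add. Components now {delta,eta,kappa} {zeta} {gamma} {epsilon}
epsilon–eta (3): add. Components now {delta,epsilon,eta,kappa} {zeta} {gamma}
epsilon–zeta (3): add. Components now {delta,epsilon,eta,kappa,zeta} {gamma}
epsilon–gamma (5): add. Components now {delta,epsilon,eta,gamma,kappa,zeta}
Edges rejected before the tree was complete: 0.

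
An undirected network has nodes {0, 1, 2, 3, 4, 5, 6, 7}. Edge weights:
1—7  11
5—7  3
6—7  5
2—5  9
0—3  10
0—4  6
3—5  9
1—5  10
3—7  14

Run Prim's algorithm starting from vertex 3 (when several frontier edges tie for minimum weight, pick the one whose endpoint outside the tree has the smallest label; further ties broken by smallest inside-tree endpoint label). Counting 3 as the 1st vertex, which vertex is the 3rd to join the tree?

7

Prim, starting at 3.
Step 1: cheapest edge leaving the tree is 3—5 (9); add 5.
Step 2: cheapest edge leaving the tree is 5—7 (3); add 7.
Step 3: cheapest edge leaving the tree is 6—7 (5); add 6.
Step 4: cheapest edge leaving the tree is 2—5 (9); add 2.
Step 5: cheapest edge leaving the tree is 0—3 (10); add 0.
Step 6: cheapest edge leaving the tree is 0—4 (6); add 4.
Step 7: cheapest edge leaving the tree is 1—5 (10); add 1.
Vertex order: 3, 5, 7, 6, 2, 0, 4, 1. The 3rd vertex is 7.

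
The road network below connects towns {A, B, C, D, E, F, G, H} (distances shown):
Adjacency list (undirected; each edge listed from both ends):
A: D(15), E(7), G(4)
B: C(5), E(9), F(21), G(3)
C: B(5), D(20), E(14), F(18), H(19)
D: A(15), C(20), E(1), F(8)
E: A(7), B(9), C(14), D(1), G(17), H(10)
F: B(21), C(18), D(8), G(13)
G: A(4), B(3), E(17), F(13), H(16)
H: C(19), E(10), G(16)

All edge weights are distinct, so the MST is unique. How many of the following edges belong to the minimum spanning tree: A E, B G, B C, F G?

3

Sort edges by weight, then run Kruskal:
D E (1): add — endpoints in different components.
B G (3): add — endpoints in different components.
A G (4): add — endpoints in different components.
B C (5): add — endpoints in different components.
A E (7): add — endpoints in different components.
D F (8): add — endpoints in different components.
B E (9): skip — B and E already connected.
E H (10): add — endpoints in different components.
MST edge set: {D E, B G, A G, B C, A E, D F, E H}.
Of the listed edges, {A E, B G, B C} are in the MST → 3.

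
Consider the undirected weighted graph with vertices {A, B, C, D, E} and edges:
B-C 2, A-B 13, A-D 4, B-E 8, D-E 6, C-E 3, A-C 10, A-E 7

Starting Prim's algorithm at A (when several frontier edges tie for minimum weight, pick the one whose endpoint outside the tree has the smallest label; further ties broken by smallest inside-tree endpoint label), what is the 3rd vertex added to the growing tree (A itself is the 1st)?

Prim, starting at A.
Step 1: cheapest edge leaving the tree is A-D (4); add D.
Step 2: cheapest edge leaving the tree is D-E (6); add E.
Step 3: cheapest edge leaving the tree is C-E (3); add C.
Step 4: cheapest edge leaving the tree is B-C (2); add B.
Vertex order: A, D, E, C, B. The 3rd vertex is E.

E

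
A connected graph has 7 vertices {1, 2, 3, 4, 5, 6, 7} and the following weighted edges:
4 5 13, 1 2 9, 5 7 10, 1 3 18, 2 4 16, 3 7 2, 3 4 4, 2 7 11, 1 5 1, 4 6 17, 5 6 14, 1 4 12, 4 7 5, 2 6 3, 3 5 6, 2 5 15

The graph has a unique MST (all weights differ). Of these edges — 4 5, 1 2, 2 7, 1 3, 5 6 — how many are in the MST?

Kruskal's algorithm — process edges by increasing weight (ties by edge label):
1 5 (1): add — endpoints in different components.
3 7 (2): add — endpoints in different components.
2 6 (3): add — endpoints in different components.
3 4 (4): add — endpoints in different components.
4 7 (5): skip — 4 and 7 already connected.
3 5 (6): add — endpoints in different components.
1 2 (9): add — endpoints in different components.
MST edge set: {1 5, 3 7, 2 6, 3 4, 3 5, 1 2}.
Of the listed edges, {1 2} are in the MST → 1.

1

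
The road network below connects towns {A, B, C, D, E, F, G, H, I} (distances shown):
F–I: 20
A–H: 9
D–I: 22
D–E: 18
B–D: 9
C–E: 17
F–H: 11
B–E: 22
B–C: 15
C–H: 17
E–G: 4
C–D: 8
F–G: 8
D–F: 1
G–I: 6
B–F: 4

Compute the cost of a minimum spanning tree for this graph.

Prim's algorithm from I:
Step 1: cheapest edge leaving the tree is G–I (6); add G.
Step 2: cheapest edge leaving the tree is E–G (4); add E.
Step 3: cheapest edge leaving the tree is F–G (8); add F.
Step 4: cheapest edge leaving the tree is D–F (1); add D.
Step 5: cheapest edge leaving the tree is B–F (4); add B.
Step 6: cheapest edge leaving the tree is C–D (8); add C.
Step 7: cheapest edge leaving the tree is F–H (11); add H.
Step 8: cheapest edge leaving the tree is A–H (9); add A.
MST edges: G–I, E–G, F–G, D–F, B–F, C–D, F–H, A–H; total weight 6+4+8+1+4+8+11+9 = 51.

51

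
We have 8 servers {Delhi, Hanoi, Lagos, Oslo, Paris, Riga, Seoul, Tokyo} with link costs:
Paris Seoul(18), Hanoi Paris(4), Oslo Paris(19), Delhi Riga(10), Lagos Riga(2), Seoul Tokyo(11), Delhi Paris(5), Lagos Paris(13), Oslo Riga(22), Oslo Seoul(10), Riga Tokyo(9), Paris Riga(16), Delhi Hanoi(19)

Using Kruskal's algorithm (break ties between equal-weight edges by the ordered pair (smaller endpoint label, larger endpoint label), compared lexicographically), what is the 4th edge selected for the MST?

Kruskal: consider edges lightest-first.
Lagos Riga (2): add — endpoints in different components.
Hanoi Paris (4): add — endpoints in different components.
Delhi Paris (5): add — endpoints in different components.
Riga Tokyo (9): add — endpoints in different components.
Delhi Riga (10): add — endpoints in different components.
Oslo Seoul (10): add — endpoints in different components.
Seoul Tokyo (11): add — endpoints in different components.
The 4th edge added is Riga Tokyo.

Riga-Tokyo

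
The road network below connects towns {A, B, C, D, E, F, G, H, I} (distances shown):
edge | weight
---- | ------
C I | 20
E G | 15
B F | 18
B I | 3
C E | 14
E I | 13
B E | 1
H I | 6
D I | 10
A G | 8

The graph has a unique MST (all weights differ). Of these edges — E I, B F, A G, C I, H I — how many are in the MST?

Kruskal: consider edges lightest-first.
B E (1): add — endpoints in different components.
B I (3): add — endpoints in different components.
H I (6): add — endpoints in different components.
A G (8): add — endpoints in different components.
D I (10): add — endpoints in different components.
E I (13): skip — E and I already connected.
C E (14): add — endpoints in different components.
E G (15): add — endpoints in different components.
B F (18): add — endpoints in different components.
MST edge set: {B E, B I, H I, A G, D I, C E, E G, B F}.
Of the listed edges, {B F, A G, H I} are in the MST → 3.

3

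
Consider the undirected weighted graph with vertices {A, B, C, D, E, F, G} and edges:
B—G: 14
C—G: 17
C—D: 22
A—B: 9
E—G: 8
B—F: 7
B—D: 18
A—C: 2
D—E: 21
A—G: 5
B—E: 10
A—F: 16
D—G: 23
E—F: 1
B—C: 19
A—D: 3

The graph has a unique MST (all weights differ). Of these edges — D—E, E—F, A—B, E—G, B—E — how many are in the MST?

2

Kruskal: consider edges lightest-first.
E—F (1): add. Components now {A} {B} {C} {D} {E,F} {G}
A—C (2): add. Components now {A,C} {B} {D} {E,F} {G}
A—D (3): add. Components now {A,C,D} {B} {E,F} {G}
A—G (5): add. Components now {A,C,D,G} {B} {E,F}
B—F (7): add. Components now {A,C,D,G} {B,E,F}
E—G (8): add. Components now {A,B,C,D,E,F,G}
MST edge set: {E—F, A—C, A—D, A—G, B—F, E—G}.
Of the listed edges, {E—F, E—G} are in the MST → 2.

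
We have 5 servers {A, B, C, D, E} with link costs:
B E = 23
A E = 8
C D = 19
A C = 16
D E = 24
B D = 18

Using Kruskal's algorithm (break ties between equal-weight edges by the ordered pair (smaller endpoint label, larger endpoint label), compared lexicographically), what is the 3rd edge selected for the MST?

Kruskal's algorithm — process edges by increasing weight (ties by edge label):
A E (8): add. Components now {A,E} {B} {C} {D}
A C (16): add. Components now {A,C,E} {B} {D}
B D (18): add. Components now {A,C,E} {B,D}
C D (19): add. Components now {A,B,C,D,E}
The 3rd edge added is B D.

B-D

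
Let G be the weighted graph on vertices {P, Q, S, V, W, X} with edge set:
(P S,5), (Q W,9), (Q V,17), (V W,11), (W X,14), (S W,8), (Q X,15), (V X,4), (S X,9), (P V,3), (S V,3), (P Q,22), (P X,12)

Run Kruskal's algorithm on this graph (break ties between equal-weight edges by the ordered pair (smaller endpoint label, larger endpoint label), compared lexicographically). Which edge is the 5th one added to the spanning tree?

Kruskal's algorithm — process edges by increasing weight (ties by edge label):
P V (3): add. Components now {X} {P,V} {W} {Q} {S}
S V (3): add. Components now {X} {P,S,V} {W} {Q}
V X (4): add. Components now {P,S,V,X} {W} {Q}
P S (5): skip — P and S already connected.
S W (8): add. Components now {P,S,V,W,X} {Q}
Q W (9): add. Components now {P,Q,S,V,W,X}
The 5th edge added is Q W.

Q-W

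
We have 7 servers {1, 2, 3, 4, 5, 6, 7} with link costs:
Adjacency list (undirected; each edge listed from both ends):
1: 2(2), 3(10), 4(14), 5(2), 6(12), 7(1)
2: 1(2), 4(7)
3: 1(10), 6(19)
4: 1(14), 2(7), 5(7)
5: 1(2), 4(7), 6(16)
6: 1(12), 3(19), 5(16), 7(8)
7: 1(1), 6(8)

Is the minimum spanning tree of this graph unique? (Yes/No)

No

Kruskal's algorithm — process edges by increasing weight (ties by edge label):
1–7 (1): add — endpoints in different components.
1–2 (2): add — endpoints in different components.
1–5 (2): add — endpoints in different components.
2–4 (7): add — endpoints in different components.
4–5 (7): skip — 4 and 5 already connected.
6–7 (8): add — endpoints in different components.
1–3 (10): add — endpoints in different components.
Non-tree edge 4–5 has weight 7, equal to the heaviest edge on its tree cycle — swapping gives another MST of the same weight. Not unique.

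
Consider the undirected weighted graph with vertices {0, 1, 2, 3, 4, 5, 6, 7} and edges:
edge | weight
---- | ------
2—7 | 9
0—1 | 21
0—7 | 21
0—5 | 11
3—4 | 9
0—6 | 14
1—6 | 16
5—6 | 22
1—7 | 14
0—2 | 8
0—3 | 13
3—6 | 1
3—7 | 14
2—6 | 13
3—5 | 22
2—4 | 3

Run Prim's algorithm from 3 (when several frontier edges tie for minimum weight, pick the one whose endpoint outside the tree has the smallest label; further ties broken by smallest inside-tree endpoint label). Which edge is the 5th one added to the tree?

2-7

Prim, starting at 3.
Step 1: cheapest edge leaving the tree is 3—6 (1); add 6.
Step 2: cheapest edge leaving the tree is 3—4 (9); add 4.
Step 3: cheapest edge leaving the tree is 2—4 (3); add 2.
Step 4: cheapest edge leaving the tree is 0—2 (8); add 0.
Step 5: cheapest edge leaving the tree is 2—7 (9); add 7.
Step 6: cheapest edge leaving the tree is 0—5 (11); add 5.
Step 7: cheapest edge leaving the tree is 1—7 (14); add 1.
The 5th edge added is 2—7.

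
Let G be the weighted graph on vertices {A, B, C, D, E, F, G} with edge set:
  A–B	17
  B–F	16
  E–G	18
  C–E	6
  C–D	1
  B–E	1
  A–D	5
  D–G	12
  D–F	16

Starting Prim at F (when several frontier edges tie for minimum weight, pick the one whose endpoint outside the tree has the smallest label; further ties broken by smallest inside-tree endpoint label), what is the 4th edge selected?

C-D

Prim's algorithm from F:
Step 1: cheapest edge leaving the tree is B–F (16); add B.
Step 2: cheapest edge leaving the tree is B–E (1); add E.
Step 3: cheapest edge leaving the tree is C–E (6); add C.
Step 4: cheapest edge leaving the tree is C–D (1); add D.
Step 5: cheapest edge leaving the tree is A–D (5); add A.
Step 6: cheapest edge leaving the tree is D–G (12); add G.
The 4th edge added is C–D.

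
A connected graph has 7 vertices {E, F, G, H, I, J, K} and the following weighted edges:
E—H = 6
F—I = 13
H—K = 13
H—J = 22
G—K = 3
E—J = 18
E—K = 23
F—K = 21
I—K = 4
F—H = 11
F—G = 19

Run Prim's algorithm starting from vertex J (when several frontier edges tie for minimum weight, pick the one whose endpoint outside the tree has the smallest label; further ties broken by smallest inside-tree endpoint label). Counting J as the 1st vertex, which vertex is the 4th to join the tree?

Grow the tree from J using Prim:
Step 1: frontier [E—J 18, H—J 22] → take E—J (18); add E.
Step 2: frontier [E—H 6, E—K 23, H—J 22] → take E—H (6); add H.
Step 3: frontier [E—K 23, F—H 11, H—K 13] → take F—H (11); add F.
Step 4: frontier [E—K 23, F—I 13, F—G 19, F—K 21, H—K 13] → take F—I (13); add I.
Step 5: frontier [E—K 23, F—G 19, F—K 21, H—K 13, I—K 4] → take I—K (4); add K.
Step 6: frontier [F—G 19, G—K 3] → take G—K (3); add G.
Vertex order: J, E, H, F, I, K, G. The 4th vertex is F.

F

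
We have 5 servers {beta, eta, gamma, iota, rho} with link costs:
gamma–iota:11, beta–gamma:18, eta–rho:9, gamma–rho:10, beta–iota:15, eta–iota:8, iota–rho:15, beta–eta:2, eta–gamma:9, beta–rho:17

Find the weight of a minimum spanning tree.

Grow the tree from gamma using Prim:
Step 1: cheapest edge leaving the tree is eta–gamma (9); add eta.
Step 2: cheapest edge leaving the tree is beta–eta (2); add beta.
Step 3: cheapest edge leaving the tree is eta–iota (8); add iota.
Step 4: cheapest edge leaving the tree is eta–rho (9); add rho.
MST edges: eta–gamma, beta–eta, eta–iota, eta–rho; total weight 9+2+8+9 = 28.

28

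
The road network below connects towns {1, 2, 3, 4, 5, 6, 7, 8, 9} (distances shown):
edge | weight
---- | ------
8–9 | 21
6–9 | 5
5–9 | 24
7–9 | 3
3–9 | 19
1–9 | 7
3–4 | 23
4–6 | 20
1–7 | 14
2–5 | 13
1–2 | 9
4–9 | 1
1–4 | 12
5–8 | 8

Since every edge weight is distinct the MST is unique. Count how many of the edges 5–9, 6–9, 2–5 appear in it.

Kruskal's algorithm — process edges by increasing weight (ties by edge label):
4–9 (1): add — endpoints in different components.
7–9 (3): add — endpoints in different components.
6–9 (5): add — endpoints in different components.
1–9 (7): add — endpoints in different components.
5–8 (8): add — endpoints in different components.
1–2 (9): add — endpoints in different components.
1–4 (12): skip — 1 and 4 already connected.
2–5 (13): add — endpoints in different components.
1–7 (14): skip — 1 and 7 already connected.
3–9 (19): add — endpoints in different components.
MST edge set: {4–9, 7–9, 6–9, 1–9, 5–8, 1–2, 2–5, 3–9}.
Of the listed edges, {6–9, 2–5} are in the MST → 2.

2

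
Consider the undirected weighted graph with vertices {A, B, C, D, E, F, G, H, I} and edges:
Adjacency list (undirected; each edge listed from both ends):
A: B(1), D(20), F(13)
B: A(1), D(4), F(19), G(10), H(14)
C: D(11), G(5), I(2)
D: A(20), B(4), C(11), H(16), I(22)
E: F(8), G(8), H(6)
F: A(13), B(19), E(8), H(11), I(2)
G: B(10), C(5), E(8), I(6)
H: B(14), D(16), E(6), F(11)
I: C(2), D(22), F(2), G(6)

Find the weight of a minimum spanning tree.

Prim's algorithm from C:
Step 1: cheapest edge leaving the tree is C-I (2); add I.
Step 2: cheapest edge leaving the tree is F-I (2); add F.
Step 3: cheapest edge leaving the tree is C-G (5); add G.
Step 4: cheapest edge leaving the tree is E-F (8); add E.
Step 5: cheapest edge leaving the tree is E-H (6); add H.
Step 6: cheapest edge leaving the tree is B-G (10); add B.
Step 7: cheapest edge leaving the tree is A-B (1); add A.
Step 8: cheapest edge leaving the tree is B-D (4); add D.
MST edges: C-I, F-I, C-G, E-F, E-H, B-G, A-B, B-D; total weight 2+2+5+8+6+10+1+4 = 38.

38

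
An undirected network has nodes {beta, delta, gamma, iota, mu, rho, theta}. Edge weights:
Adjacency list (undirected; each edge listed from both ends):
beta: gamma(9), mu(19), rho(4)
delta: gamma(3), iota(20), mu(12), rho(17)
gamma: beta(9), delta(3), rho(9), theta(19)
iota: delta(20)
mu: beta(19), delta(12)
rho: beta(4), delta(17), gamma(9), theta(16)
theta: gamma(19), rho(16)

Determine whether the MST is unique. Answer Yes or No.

Kruskal's algorithm — process edges by increasing weight (ties by edge label):
delta–gamma (3): add — endpoints in different components.
beta–rho (4): add — endpoints in different components.
beta–gamma (9): add — endpoints in different components.
gamma–rho (9): skip — rho and gamma already connected.
delta–mu (12): add — endpoints in different components.
rho–theta (16): add — endpoints in different components.
delta–rho (17): skip — rho and delta already connected.
beta–mu (19): skip — mu and beta already connected.
gamma–theta (19): skip — gamma and theta already connected.
delta–iota (20): add — endpoints in different components.
Non-tree edge gamma–rho has weight 9, equal to the heaviest edge on its tree cycle — swapping gives another MST of the same weight. Not unique.

No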